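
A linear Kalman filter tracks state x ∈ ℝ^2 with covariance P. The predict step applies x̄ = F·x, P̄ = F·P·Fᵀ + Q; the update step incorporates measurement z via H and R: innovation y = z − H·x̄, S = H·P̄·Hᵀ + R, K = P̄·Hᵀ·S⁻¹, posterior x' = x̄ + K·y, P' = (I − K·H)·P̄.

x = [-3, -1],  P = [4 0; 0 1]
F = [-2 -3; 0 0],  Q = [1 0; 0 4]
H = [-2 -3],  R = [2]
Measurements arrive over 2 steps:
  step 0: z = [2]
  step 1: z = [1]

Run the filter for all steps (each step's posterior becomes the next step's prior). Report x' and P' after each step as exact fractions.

step 0: x̄ = F·x = [9, 0]
step 0: P̄ = F·P·Fᵀ + Q = [26 0; 0 4]
step 0: y = z − H·x̄ = [20]
step 0: S = H·P̄·Hᵀ + R = [142]
step 0: K = P̄·Hᵀ·S⁻¹ = [-26/71; -6/71]
step 0: x' = x̄ + K·y = [119/71, -120/71]
step 0: P' = (I − K·H)·P̄ = [494/71 -312/71; -312/71 212/71]
step 1: x̄ = F·x = [122/71, 0]
step 1: P̄ = F·P·Fᵀ + Q = [211/71 0; 0 4]
step 1: y = z − H·x̄ = [315/71]
step 1: S = H·P̄·Hᵀ + R = [3542/71]
step 1: K = P̄·Hᵀ·S⁻¹ = [-211/1771; -426/1771]
step 1: x' = x̄ + K·y = [301/253, -270/253]
step 1: P' = (I − K·H)·P̄ = [4009/1771 -2532/1771; -2532/1771 1972/1771]

step 0: x' = [119/71, -120/71], P' = [494/71 -312/71; -312/71 212/71]
step 1: x' = [301/253, -270/253], P' = [4009/1771 -2532/1771; -2532/1771 1972/1771]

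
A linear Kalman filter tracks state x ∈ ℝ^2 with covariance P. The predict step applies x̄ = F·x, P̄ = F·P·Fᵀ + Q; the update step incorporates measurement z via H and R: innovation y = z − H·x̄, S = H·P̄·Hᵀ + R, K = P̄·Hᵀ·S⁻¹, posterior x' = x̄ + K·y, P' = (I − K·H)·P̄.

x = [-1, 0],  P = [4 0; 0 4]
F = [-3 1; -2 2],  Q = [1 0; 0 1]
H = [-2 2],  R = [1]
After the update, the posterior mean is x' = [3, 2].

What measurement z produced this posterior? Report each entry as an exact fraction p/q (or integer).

x̄ = F·x = [3, 2]
P̄ = F·P·Fᵀ + Q = [41 32; 32 33]
S = H·P̄·Hᵀ + R = [41]
K = P̄·Hᵀ·S⁻¹ = [-18/41; 2/41]
x' − x̄ = [0, 0] = K·y
y = (KᵀK)⁻¹·Kᵀ·(x' − x̄) = [0]
z = y + H·x̄ = [0] + [-2] = [-2]

z = [-2]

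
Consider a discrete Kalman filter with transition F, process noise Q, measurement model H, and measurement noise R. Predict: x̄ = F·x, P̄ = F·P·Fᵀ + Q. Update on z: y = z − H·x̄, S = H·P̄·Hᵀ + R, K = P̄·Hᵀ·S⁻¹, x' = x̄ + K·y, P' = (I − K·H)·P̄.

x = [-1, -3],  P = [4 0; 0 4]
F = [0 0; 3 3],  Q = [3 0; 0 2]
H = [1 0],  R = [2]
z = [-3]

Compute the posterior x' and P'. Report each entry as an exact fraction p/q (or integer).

x̄ = F·x = [0, -12]
P̄ = F·P·Fᵀ + Q = [3 0; 0 74]
y = z − H·x̄ = [-3]
S = H·P̄·Hᵀ + R = [5]
K = P̄·Hᵀ·S⁻¹ = [3/5; 0]
x' = x̄ + K·y = [-9/5, -12]
P' = (I − K·H)·P̄ = [6/5 0; 0 74]

x' = [-9/5, -12]
P' = [6/5 0; 0 74]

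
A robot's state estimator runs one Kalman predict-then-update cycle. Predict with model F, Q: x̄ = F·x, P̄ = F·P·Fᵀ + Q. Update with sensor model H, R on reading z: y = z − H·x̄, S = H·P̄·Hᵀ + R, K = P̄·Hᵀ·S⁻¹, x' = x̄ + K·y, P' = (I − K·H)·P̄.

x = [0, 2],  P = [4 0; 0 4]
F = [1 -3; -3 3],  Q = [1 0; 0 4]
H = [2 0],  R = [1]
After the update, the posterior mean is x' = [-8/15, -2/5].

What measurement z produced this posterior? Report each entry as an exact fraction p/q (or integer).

z = [-1]

x̄ = F·x = [-6, 6]
P̄ = F·P·Fᵀ + Q = [41 -48; -48 76]
S = H·P̄·Hᵀ + R = [165]
K = P̄·Hᵀ·S⁻¹ = [82/165; -32/55]
x' − x̄ = [82/15, -32/5] = K·y
y = (KᵀK)⁻¹·Kᵀ·(x' − x̄) = [11]
z = y + H·x̄ = [11] + [-12] = [-1]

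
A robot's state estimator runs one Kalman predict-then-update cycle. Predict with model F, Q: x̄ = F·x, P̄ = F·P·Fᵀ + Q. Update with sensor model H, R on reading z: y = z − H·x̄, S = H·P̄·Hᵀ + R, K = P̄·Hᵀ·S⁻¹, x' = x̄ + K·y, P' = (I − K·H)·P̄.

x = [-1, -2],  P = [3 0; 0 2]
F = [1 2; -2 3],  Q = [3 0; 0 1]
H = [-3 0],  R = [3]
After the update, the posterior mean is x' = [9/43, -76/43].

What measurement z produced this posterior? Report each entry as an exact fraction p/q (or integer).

x̄ = F·x = [-5, -4]
P̄ = F·P·Fᵀ + Q = [14 6; 6 31]
S = H·P̄·Hᵀ + R = [129]
K = P̄·Hᵀ·S⁻¹ = [-14/43; -6/43]
x' − x̄ = [224/43, 96/43] = K·y
y = (KᵀK)⁻¹·Kᵀ·(x' − x̄) = [-16]
z = y + H·x̄ = [-16] + [15] = [-1]

z = [-1]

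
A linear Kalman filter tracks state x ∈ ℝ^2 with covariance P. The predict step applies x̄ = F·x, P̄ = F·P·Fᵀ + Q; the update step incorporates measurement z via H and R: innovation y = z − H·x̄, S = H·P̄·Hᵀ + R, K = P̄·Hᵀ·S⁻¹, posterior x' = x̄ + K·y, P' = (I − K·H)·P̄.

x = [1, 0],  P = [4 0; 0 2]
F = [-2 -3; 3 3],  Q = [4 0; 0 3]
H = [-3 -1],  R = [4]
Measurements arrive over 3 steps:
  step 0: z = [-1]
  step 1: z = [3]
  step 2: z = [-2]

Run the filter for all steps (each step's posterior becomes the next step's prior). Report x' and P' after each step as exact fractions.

step 0: x̄ = F·x = [-2, 3]
step 0: P̄ = F·P·Fᵀ + Q = [38 -42; -42 57]
step 0: y = z − H·x̄ = [-4]
step 0: S = H·P̄·Hᵀ + R = [151]
step 0: K = P̄·Hᵀ·S⁻¹ = [-72/151; 69/151]
step 0: x' = x̄ + K·y = [-14/151, 177/151]
step 0: P' = (I − K·H)·P̄ = [554/151 -1374/151; -1374/151 3846/151]
step 1: x̄ = F·x = [-503/151, 489/151]
step 1: P̄ = F·P·Fᵀ + Q = [20946/151 -17328/151; -17328/151 15321/151]
step 1: y = z − H·x̄ = [-567/151]
step 1: S = H·P̄·Hᵀ + R = [100471/151]
step 1: K = P̄·Hᵀ·S⁻¹ = [-45510/100471; 36663/100471]
step 1: x' = x̄ + K·y = [-23399/14353, 26814/14353]
step 1: P' = (I − K·H)·P̄ = [220566/100471 -479658/100471; -479658/100471 1292322/100471]
step 2: x̄ = F·x = [-33644/14353, 10245/14353]
step 2: P̄ = F·P·Fᵀ + Q = [7159150/100471 -5759424/100471; -5759424/100471 5283561/100471]
step 2: y = z − H·x̄ = [-119393/14353]
step 2: S = H·P̄·Hᵀ + R = [35561251/100471]
step 2: K = P̄·Hᵀ·S⁻¹ = [-15718026/35561251; 11994711/35561251]
step 2: x' = x̄ + K·y = [47390758/35561251, -74392776/35561251]
step 2: P' = (I − K·H)·P̄ = [74966794/35561251 -162028278/35561251; -162028278/35561251 438105990/35561251]

step 0: x' = [-14/151, 177/151], P' = [554/151 -1374/151; -1374/151 3846/151]
step 1: x' = [-23399/14353, 26814/14353], P' = [220566/100471 -479658/100471; -479658/100471 1292322/100471]
step 2: x' = [47390758/35561251, -74392776/35561251], P' = [74966794/35561251 -162028278/35561251; -162028278/35561251 438105990/35561251]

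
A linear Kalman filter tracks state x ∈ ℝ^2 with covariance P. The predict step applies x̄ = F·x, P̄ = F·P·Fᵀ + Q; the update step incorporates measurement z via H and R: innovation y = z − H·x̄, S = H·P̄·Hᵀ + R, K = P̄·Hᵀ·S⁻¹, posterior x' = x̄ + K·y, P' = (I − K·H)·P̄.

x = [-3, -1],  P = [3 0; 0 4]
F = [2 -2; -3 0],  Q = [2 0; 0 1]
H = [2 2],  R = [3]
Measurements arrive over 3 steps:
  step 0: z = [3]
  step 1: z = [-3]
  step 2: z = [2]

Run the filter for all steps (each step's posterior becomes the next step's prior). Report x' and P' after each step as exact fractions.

step 0: x̄ = F·x = [-4, 9]
step 0: P̄ = F·P·Fᵀ + Q = [30 -18; -18 28]
step 0: y = z − H·x̄ = [-7]
step 0: S = H·P̄·Hᵀ + R = [91]
step 0: K = P̄·Hᵀ·S⁻¹ = [24/91; 20/91]
step 0: x' = x̄ + K·y = [-76/13, 97/13]
step 0: P' = (I − K·H)·P̄ = [2154/91 -2118/91; -2118/91 2148/91]
step 1: x̄ = F·x = [-346/13, 228/13]
step 1: P̄ = F·P·Fᵀ + Q = [34334/91 -25632/91; -25632/91 19477/91]
step 1: y = z − H·x̄ = [197/13]
step 1: S = H·P̄·Hᵀ + R = [10461/91]
step 1: K = P̄·Hᵀ·S⁻¹ = [17404/10461; -12310/10461]
step 1: x' = x̄ + K·y = [-14686/10461, -3074/10461]
step 1: P' = (I − K·H)·P̄ = [618338/10461 -592232/10461; -592232/10461 573767/10461]
step 2: x̄ = F·x = [-23224/10461, 14686/3487]
step 2: P̄ = F·P·Fᵀ + Q = [9527198/10461 -2421140/3487; -2421140/3487 1858501/3487]
step 2: y = z − H·x̄ = [-1886/951]
step 2: S = H·P̄·Hᵀ + R = [212257/951]
step 2: K = P̄·Hᵀ·S⁻¹ = [411596/212257; -306894/212257]
step 2: x' = x̄ + K·y = [-345424/56947, 403130/56947]
step 2: P' = (I − K·H)·P̄ = [166867010/2334827 -160075676/2334827; -160075676/2334827 155011925/2334827]

step 0: x' = [-76/13, 97/13], P' = [2154/91 -2118/91; -2118/91 2148/91]
step 1: x' = [-14686/10461, -3074/10461], P' = [618338/10461 -592232/10461; -592232/10461 573767/10461]
step 2: x' = [-345424/56947, 403130/56947], P' = [166867010/2334827 -160075676/2334827; -160075676/2334827 155011925/2334827]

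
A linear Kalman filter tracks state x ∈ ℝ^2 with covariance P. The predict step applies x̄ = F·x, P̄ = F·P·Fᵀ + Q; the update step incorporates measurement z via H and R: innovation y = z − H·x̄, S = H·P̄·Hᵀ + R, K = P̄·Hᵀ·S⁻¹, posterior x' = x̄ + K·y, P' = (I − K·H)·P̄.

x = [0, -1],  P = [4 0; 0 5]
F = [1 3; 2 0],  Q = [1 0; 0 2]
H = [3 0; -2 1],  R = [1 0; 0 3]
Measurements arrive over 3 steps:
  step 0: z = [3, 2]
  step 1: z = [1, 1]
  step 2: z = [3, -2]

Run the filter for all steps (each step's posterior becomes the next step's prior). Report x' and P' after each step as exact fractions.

step 0: x' = [8675/9063, 584/171], P' = [986/9063 32/171; 32/171 490/171]
step 1: x' = [53611/147695, 227684/147695], P' = [454669/4430850 206788/2215425; 206788/2215425 3122102/2215425]
step 2: x' = [1164977527/1112182527, 367089170/1112182527], P' = [37924427/370727509 34602578/370727509; 34602578/370727509 522380982/370727509]

step 0: x̄ = F·x = [-3, 0]
step 0: P̄ = F·P·Fᵀ + Q = [50 8; 8 18]
step 0: y = z − H·x̄ = [12, -4]
step 0: S = H·P̄·Hᵀ + R = [451 -276; -276 189]
step 0: K = P̄·Hᵀ·S⁻¹ = [986/3021 -92/9063; 32/57 142/171]
step 0: x' = x̄ + K·y = [8675/9063, 584/171]
step 0: P' = (I − K·H)·P̄ = [986/9063 32/171; 32/171 490/171]
step 1: x̄ = F·x = [101531/9063, 17350/9063]
step 1: P̄ = F·P·Fᵀ + Q = [253955/9063 12148/9063; 12148/9063 22070/9063]
step 1: y = z − H·x̄ = [-98510/3021, 1225/57]
step 1: S = H·P̄·Hᵀ + R = [254962/1007 -3118/19; -3118/19 2131/19]
step 1: K = P̄·Hᵀ·S⁻¹ = [454669/1476950 -82627/2215425; 206788/738475 902842/2215425]
step 1: x' = x̄ + K·y = [53611/147695, 227684/147695]
step 1: P' = (I − K·H)·P̄ = [454669/4430850 206788/2215425; 206788/2215425 3122102/2215425]
step 2: x̄ = F·x = [736663/147695, 107222/147695]
step 2: P̄ = F·P·Fᵀ + Q = [63564811/4430850 1695397/2215425; 1695397/2215425 5340188/2215425]
step 2: y = z − H·x̄ = [-1766904/147695, 1070714/147695]
step 2: S = H·P̄·Hᵀ + R = [192171383/1476950 -61869414/738475; -61869414/738475 44111499/738475]
step 2: K = P̄·Hᵀ·S⁻¹ = [113773281/370727509 -41246276/1112182527; 103807734/370727509 453175826/1112182527]
step 2: x' = x̄ + K·y = [1164977527/1112182527, 367089170/1112182527]
step 2: P' = (I − K·H)·P̄ = [37924427/370727509 34602578/370727509; 34602578/370727509 522380982/370727509]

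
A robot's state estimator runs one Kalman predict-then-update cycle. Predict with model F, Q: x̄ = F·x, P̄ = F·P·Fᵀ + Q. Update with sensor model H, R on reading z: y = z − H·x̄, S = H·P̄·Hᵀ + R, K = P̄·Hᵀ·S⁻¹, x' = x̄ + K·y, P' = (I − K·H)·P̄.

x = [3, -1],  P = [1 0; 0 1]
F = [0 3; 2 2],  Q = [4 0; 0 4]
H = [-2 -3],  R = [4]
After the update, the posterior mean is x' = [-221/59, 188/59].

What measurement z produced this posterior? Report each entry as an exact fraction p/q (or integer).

x̄ = F·x = [-3, 4]
P̄ = F·P·Fᵀ + Q = [13 6; 6 12]
S = H·P̄·Hᵀ + R = [236]
K = P̄·Hᵀ·S⁻¹ = [-11/59; -12/59]
x' − x̄ = [-44/59, -48/59] = K·y
y = (KᵀK)⁻¹·Kᵀ·(x' − x̄) = [4]
z = y + H·x̄ = [4] + [-6] = [-2]

z = [-2]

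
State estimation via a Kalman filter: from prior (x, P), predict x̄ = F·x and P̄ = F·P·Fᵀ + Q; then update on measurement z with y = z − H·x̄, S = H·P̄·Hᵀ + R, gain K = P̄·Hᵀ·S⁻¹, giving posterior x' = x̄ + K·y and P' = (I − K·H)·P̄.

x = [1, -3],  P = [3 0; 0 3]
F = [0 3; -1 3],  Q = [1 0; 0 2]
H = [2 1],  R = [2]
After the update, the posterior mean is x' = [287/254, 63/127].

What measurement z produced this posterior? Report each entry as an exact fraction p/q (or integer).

x̄ = F·x = [-9, -10]
P̄ = F·P·Fᵀ + Q = [28 27; 27 32]
S = H·P̄·Hᵀ + R = [254]
K = P̄·Hᵀ·S⁻¹ = [83/254; 43/127]
x' − x̄ = [2573/254, 1333/127] = K·y
y = (KᵀK)⁻¹·Kᵀ·(x' − x̄) = [31]
z = y + H·x̄ = [31] + [-28] = [3]

z = [3]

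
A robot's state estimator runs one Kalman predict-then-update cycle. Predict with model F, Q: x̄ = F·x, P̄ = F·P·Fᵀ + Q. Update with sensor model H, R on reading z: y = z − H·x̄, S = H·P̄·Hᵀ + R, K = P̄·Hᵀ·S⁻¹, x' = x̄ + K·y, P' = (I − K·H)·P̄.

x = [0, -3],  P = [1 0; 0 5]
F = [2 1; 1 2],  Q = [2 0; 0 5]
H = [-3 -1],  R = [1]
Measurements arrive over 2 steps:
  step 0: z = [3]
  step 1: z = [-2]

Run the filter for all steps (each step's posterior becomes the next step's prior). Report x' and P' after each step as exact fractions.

step 0: x̄ = F·x = [-3, -6]
step 0: P̄ = F·P·Fᵀ + Q = [11 12; 12 26]
step 0: y = z − H·x̄ = [-12]
step 0: S = H·P̄·Hᵀ + R = [198]
step 0: K = P̄·Hᵀ·S⁻¹ = [-5/22; -31/99]
step 0: x' = x̄ + K·y = [-3/11, -74/33]
step 0: P' = (I − K·H)·P̄ = [17/22 -23/11; -23/11 652/99]
step 1: x̄ = F·x = [-92/33, -157/33]
step 1: P̄ = F·P·Fᵀ + Q = [328/99 422/99; 422/99 4703/198]
step 1: y = z − H·x̄ = [-499/33]
step 1: S = H·P̄·Hᵀ + R = [15869/198]
step 1: K = P̄·Hᵀ·S⁻¹ = [-2812/15869; -7235/15869]
step 1: x' = x̄ + K·y = [-1720/15869, 33904/15869]
step 1: P' = (I − K·H)·P̄ = [12640/15869 -35108/15869; -35108/15869 112559/15869]

step 0: x' = [-3/11, -74/33], P' = [17/22 -23/11; -23/11 652/99]
step 1: x' = [-1720/15869, 33904/15869], P' = [12640/15869 -35108/15869; -35108/15869 112559/15869]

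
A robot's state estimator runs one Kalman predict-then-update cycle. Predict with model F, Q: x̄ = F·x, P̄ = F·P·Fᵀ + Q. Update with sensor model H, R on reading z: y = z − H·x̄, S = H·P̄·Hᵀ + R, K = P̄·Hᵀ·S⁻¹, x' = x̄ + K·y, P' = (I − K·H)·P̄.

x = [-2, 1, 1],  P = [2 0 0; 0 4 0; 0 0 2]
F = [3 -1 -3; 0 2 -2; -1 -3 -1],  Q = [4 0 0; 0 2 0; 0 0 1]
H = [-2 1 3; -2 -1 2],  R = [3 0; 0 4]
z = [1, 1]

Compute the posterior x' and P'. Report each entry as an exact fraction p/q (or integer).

x̄ = F·x = [-10, 0, -2]
P̄ = F·P·Fᵀ + Q = [44 4 12; 4 26 -20; 12 -20 41]
y = z − H·x̄ = [-13, -15]
S = H·P̄·Hᵀ + R = [294 296; 296 370]
K = P̄·Hᵀ·S⁻¹ = [16/143 -1446/5291; 43/143 -63/143; 83/286 -113/5291]
x' = x̄ + K·y = [-38916/5291, 386/143, -57697/10582]
P' = (I − K·H)·P̄ = [162892/5291 -1648/143 129512/5291; -1648/143 862/143 -1343/143; 129512/5291 -1343/143 208881/10582]

x' = [-38916/5291, 386/143, -57697/10582]
P' = [162892/5291 -1648/143 129512/5291; -1648/143 862/143 -1343/143; 129512/5291 -1343/143 208881/10582]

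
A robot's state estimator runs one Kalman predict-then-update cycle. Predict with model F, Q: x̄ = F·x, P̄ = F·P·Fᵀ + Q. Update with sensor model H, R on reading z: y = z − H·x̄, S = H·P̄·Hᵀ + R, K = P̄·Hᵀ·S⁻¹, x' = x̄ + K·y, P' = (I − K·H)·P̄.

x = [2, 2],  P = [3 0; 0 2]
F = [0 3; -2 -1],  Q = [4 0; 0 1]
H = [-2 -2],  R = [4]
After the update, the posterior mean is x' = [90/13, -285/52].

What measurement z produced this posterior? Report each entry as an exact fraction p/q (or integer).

x̄ = F·x = [6, -6]
P̄ = F·P·Fᵀ + Q = [22 -6; -6 15]
S = H·P̄·Hᵀ + R = [104]
K = P̄·Hᵀ·S⁻¹ = [-4/13; -9/52]
x' − x̄ = [12/13, 27/52] = K·y
y = (KᵀK)⁻¹·Kᵀ·(x' − x̄) = [-3]
z = y + H·x̄ = [-3] + [0] = [-3]

z = [-3]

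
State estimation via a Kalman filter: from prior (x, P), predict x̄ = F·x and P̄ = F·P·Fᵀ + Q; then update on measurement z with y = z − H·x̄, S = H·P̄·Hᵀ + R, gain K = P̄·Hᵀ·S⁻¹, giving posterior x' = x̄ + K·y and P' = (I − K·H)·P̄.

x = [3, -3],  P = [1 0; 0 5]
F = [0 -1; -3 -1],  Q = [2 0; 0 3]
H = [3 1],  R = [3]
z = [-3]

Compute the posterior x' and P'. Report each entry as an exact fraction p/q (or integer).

x' = [183/113, -870/113]
P' = [115/113 -267/113; -267/113 897/113]

x̄ = F·x = [3, -6]
P̄ = F·P·Fᵀ + Q = [7 5; 5 17]
y = z − H·x̄ = [-6]
S = H·P̄·Hᵀ + R = [113]
K = P̄·Hᵀ·S⁻¹ = [26/113; 32/113]
x' = x̄ + K·y = [183/113, -870/113]
P' = (I − K·H)·P̄ = [115/113 -267/113; -267/113 897/113]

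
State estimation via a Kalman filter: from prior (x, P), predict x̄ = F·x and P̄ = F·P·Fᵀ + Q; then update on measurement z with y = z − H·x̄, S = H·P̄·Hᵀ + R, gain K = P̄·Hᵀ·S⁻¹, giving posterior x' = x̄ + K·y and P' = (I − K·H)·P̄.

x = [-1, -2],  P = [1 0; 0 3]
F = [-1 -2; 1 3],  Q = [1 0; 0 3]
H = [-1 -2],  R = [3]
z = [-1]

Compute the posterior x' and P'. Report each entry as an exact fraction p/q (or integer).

x' = [17/13, -5/13]
P' = [334/65 -203/65; -203/65 166/65]

x̄ = F·x = [5, -7]
P̄ = F·P·Fᵀ + Q = [14 -19; -19 31]
y = z − H·x̄ = [-10]
S = H·P̄·Hᵀ + R = [65]
K = P̄·Hᵀ·S⁻¹ = [24/65; -43/65]
x' = x̄ + K·y = [17/13, -5/13]
P' = (I − K·H)·P̄ = [334/65 -203/65; -203/65 166/65]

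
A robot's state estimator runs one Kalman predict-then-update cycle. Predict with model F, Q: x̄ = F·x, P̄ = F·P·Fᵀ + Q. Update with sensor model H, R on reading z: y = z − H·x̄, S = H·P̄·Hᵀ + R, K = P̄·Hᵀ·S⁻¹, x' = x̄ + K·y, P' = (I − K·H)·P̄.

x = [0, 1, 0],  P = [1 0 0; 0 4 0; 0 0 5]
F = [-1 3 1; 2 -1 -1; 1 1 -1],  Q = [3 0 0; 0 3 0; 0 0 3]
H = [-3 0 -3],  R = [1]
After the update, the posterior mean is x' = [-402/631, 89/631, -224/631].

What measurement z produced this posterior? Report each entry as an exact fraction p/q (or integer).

x̄ = F·x = [3, -1, 1]
P̄ = F·P·Fᵀ + Q = [45 -19 6; -19 16 3; 6 3 13]
S = H·P̄·Hᵀ + R = [631]
K = P̄·Hᵀ·S⁻¹ = [-153/631; 48/631; -57/631]
x' − x̄ = [-2295/631, 720/631, -855/631] = K·y
y = (KᵀK)⁻¹·Kᵀ·(x' − x̄) = [15]
z = y + H·x̄ = [15] + [-12] = [3]

z = [3]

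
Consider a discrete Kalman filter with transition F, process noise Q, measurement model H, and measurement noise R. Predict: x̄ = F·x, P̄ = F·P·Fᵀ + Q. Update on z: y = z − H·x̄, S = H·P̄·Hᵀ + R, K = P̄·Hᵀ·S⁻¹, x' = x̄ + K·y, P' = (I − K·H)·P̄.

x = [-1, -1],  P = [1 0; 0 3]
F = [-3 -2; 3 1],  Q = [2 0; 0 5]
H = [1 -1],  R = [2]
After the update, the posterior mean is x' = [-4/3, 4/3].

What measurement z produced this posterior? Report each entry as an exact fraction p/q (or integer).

x̄ = F·x = [5, -4]
P̄ = F·P·Fᵀ + Q = [23 -15; -15 17]
S = H·P̄·Hᵀ + R = [72]
K = P̄·Hᵀ·S⁻¹ = [19/36; -4/9]
x' − x̄ = [-19/3, 16/3] = K·y
y = (KᵀK)⁻¹·Kᵀ·(x' − x̄) = [-12]
z = y + H·x̄ = [-12] + [9] = [-3]

z = [-3]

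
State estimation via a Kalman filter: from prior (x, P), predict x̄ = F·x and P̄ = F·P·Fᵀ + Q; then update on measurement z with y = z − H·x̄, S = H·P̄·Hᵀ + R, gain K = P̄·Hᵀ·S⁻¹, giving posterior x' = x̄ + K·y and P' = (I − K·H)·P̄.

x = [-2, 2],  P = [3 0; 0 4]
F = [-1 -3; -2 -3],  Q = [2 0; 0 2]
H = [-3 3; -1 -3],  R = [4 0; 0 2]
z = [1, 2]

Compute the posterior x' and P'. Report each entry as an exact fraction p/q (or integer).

x̄ = F·x = [-4, -2]
P̄ = F·P·Fᵀ + Q = [41 42; 42 50]
y = z − H·x̄ = [-5, -8]
S = H·P̄·Hᵀ + R = [67 -75; -75 745]
K = P̄·Hᵀ·S⁻¹ = [-1029/4429 -5482/22145; 348/4429 -5532/22145]
x' = x̄ + K·y = [-18999/22145, -8734/22145]
P' = (I − K·H)·P̄ = [7886/22145 1026/22145; 1026/22145 3346/22145]

x' = [-18999/22145, -8734/22145]
P' = [7886/22145 1026/22145; 1026/22145 3346/22145]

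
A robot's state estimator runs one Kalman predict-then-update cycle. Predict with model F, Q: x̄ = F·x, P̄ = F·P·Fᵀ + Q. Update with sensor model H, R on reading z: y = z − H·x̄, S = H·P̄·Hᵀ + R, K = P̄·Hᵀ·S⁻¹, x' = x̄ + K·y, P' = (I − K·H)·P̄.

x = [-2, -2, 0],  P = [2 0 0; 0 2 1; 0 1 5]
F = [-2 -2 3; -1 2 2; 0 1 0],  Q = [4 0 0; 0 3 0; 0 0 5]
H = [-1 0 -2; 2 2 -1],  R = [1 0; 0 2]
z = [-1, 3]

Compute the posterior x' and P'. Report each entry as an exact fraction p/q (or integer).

x̄ = F·x = [8, -2, -2]
P̄ = F·P·Fᵀ + Q = [53 28 -1; 28 41 6; -1 6 7]
y = z − H·x̄ = [3, -11]
S = H·P̄·Hᵀ + R = [78 -169; -169 589]
K = P̄·Hᵀ·S⁻¹ = [-356/2483 45/191; -1252/17381 272/1337; -550/1337 -151/1337]
x' = x̄ + K·y = [12361/2483, -77414/17381, -2663/1337]
P' = (I − K·H)·P̄ = [18088/2483 -21936/2483 -682/191; -21936/2483 195789/17381 5954/1337; -682/191 5954/1337 2662/1337]

x' = [12361/2483, -77414/17381, -2663/1337]
P' = [18088/2483 -21936/2483 -682/191; -21936/2483 195789/17381 5954/1337; -682/191 5954/1337 2662/1337]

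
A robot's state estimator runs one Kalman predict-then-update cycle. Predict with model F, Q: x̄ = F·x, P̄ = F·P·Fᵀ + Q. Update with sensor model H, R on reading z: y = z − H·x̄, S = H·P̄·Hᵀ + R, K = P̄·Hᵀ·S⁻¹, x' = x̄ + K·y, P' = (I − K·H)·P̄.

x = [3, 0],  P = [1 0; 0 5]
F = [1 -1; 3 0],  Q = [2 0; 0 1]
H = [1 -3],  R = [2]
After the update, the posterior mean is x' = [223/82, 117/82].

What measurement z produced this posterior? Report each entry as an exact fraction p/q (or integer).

x̄ = F·x = [3, 9]
P̄ = F·P·Fᵀ + Q = [8 3; 3 10]
S = H·P̄·Hᵀ + R = [82]
K = P̄·Hᵀ·S⁻¹ = [-1/82; -27/82]
x' − x̄ = [-23/82, -621/82] = K·y
y = (KᵀK)⁻¹·Kᵀ·(x' − x̄) = [23]
z = y + H·x̄ = [23] + [-24] = [-1]

z = [-1]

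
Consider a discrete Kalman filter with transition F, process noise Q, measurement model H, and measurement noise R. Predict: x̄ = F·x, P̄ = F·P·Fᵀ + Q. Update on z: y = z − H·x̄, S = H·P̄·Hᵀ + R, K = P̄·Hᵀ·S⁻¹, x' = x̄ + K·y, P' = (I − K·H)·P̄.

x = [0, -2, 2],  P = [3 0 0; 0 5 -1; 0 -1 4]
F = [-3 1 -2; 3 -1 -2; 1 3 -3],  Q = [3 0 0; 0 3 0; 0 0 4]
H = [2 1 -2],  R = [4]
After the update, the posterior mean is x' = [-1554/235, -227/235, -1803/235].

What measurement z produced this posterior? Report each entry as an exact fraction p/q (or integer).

z = [1]

x̄ = F·x = [-6, -2, -12]
P̄ = F·P·Fᵀ + Q = [55 -16 39; -16 47 21; 39 21 106]
S = H·P̄·Hᵀ + R = [235]
K = P̄·Hᵀ·S⁻¹ = [16/235; -27/235; -113/235]
x' − x̄ = [-144/235, 243/235, 1017/235] = K·y
y = (KᵀK)⁻¹·Kᵀ·(x' − x̄) = [-9]
z = y + H·x̄ = [-9] + [10] = [1]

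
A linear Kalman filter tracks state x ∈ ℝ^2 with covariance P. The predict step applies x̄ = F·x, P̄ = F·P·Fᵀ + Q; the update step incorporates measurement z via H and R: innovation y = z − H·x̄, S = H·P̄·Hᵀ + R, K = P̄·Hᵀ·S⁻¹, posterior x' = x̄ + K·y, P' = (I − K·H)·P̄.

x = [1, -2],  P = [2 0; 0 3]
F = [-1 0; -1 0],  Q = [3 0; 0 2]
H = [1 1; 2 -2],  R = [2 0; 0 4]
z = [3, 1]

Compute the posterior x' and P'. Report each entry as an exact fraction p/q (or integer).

x̄ = F·x = [-1, -1]
P̄ = F·P·Fᵀ + Q = [5 2; 2 4]
y = z − H·x̄ = [5, 1]
S = H·P̄·Hᵀ + R = [15 2; 2 24]
K = P̄·Hᵀ·S⁻¹ = [39/89 19/89; 38/89 -18/89]
x' = x̄ + K·y = [125/89, 83/89]
P' = (I − K·H)·P̄ = [58/89 20/89; 20/89 56/89]

x' = [125/89, 83/89]
P' = [58/89 20/89; 20/89 56/89]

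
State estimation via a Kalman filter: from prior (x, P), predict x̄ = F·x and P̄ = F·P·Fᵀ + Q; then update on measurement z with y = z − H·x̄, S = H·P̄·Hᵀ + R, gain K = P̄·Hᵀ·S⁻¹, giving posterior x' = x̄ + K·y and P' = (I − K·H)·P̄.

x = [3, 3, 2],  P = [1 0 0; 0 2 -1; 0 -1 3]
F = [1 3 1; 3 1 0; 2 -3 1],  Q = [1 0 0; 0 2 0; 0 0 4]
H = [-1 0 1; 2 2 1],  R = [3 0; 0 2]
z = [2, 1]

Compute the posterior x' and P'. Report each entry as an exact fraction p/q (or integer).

x̄ = F·x = [14, 12, -1]
P̄ = F·P·Fᵀ + Q = [17 8 -13; 8 13 -1; -13 -1 35]
y = z − H·x̄ = [17, -50]
S = H·P̄·Hᵀ + R = [81 -30; -30 165]
K = P̄·Hᵀ·S⁻¹ = [-256/831 233/1385; -17/831 339/1385; 542/831 223/1385]
x' = x̄ + K·y = [292/831, -487/831, 1693/831]
P' = (I − K·H)·P̄ = [2124/1385 -2313/1385 844/1385; -2313/1385 3851/1385 -2398/1385; 844/1385 -2398/1385 3554/1385]

x' = [292/831, -487/831, 1693/831]
P' = [2124/1385 -2313/1385 844/1385; -2313/1385 3851/1385 -2398/1385; 844/1385 -2398/1385 3554/1385]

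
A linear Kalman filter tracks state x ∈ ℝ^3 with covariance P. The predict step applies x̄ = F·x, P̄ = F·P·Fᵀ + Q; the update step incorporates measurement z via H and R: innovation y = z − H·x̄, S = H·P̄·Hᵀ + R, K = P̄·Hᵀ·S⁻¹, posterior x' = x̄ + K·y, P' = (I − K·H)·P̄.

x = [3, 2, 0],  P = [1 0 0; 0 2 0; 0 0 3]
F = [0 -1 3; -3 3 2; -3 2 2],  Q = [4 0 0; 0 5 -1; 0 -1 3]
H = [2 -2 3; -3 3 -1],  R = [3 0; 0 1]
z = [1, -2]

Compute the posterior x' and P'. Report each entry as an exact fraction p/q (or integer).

x' = [59144/34359, 33179/34359, -8239/34359]
P' = [523735/68718 264692/34359 10451/34359; 264692/34359 275828/34359 20768/34359; 10451/34359 20768/34359 21314/34359]

x̄ = F·x = [-2, -3, -5]
P̄ = F·P·Fᵀ + Q = [33 12 14; 12 44 32; 14 32 32]
y = z − H·x̄ = [14, -4]
S = H·P̄·Hᵀ + R = [287 -216; -216 402]
K = P̄·Hᵀ·S⁻¹ = [2856/11453 -3955/68718; 4448/11453 12640/34359; 4812/11453 9637/34359]
x' = x̄ + K·y = [59144/34359, 33179/34359, -8239/34359]
P' = (I − K·H)·P̄ = [523735/68718 264692/34359 10451/34359; 264692/34359 275828/34359 20768/34359; 10451/34359 20768/34359 21314/34359]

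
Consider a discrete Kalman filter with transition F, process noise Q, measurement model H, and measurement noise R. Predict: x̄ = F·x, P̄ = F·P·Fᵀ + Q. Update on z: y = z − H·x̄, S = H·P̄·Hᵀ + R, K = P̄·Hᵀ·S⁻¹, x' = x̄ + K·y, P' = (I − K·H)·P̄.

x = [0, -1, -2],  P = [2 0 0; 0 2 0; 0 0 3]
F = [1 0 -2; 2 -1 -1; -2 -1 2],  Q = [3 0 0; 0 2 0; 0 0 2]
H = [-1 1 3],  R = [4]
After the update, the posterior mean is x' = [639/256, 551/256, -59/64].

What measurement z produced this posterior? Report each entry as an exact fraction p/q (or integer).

z = [-3]

x̄ = F·x = [4, 3, -3]
P̄ = F·P·Fᵀ + Q = [17 10 -16; 10 15 -12; -16 -12 24]
S = H·P̄·Hᵀ + R = [256]
K = P̄·Hᵀ·S⁻¹ = [-55/256; -31/256; 19/64]
x' − x̄ = [-385/256, -217/256, 133/64] = K·y
y = (KᵀK)⁻¹·Kᵀ·(x' − x̄) = [7]
z = y + H·x̄ = [7] + [-10] = [-3]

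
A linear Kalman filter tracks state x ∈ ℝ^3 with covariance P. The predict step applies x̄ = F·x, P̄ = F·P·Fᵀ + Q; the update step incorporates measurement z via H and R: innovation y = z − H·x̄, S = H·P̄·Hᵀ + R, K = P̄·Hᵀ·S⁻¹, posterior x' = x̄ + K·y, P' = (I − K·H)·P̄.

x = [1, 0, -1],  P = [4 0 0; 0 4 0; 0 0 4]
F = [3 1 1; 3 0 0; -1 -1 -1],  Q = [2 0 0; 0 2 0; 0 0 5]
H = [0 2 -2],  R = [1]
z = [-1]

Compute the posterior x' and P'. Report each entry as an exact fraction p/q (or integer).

x̄ = F·x = [2, 3, 0]
P̄ = F·P·Fᵀ + Q = [46 36 -20; 36 38 -12; -20 -12 17]
y = z − H·x̄ = [-7]
S = H·P̄·Hᵀ + R = [317]
K = P̄·Hᵀ·S⁻¹ = [112/317; 100/317; -58/317]
x' = x̄ + K·y = [-150/317, 251/317, 406/317]
P' = (I − K·H)·P̄ = [2038/317 212/317 156/317; 212/317 2046/317 1996/317; 156/317 1996/317 2025/317]

x' = [-150/317, 251/317, 406/317]
P' = [2038/317 212/317 156/317; 212/317 2046/317 1996/317; 156/317 1996/317 2025/317]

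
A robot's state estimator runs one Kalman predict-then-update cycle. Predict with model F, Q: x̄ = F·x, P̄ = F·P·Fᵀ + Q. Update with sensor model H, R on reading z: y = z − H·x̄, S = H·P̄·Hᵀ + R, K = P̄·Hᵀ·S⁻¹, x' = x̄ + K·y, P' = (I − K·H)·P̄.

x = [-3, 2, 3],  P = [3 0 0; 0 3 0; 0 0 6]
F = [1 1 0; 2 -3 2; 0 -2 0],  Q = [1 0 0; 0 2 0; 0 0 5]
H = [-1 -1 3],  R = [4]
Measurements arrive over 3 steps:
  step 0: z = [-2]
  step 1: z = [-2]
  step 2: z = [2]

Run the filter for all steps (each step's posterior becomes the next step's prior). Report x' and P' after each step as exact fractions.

step 0: x' = [-217/151, -930/151, -487/151], P' = [573/151 -629/151 -48/151; -629/151 9751/151 3030/151; -48/151 3030/151 1046/151]
step 1: x' = [22046/206017, -280267/29431, -776423/206017], P' = [649864/206017 -62989/29431 13067/206017; -62989/29431 2722108/29431 905969/29431; 13067/206017 905969/29431 2236442/206017]
step 2: x' = [-3272687/8779723, 33132681/70237784, 51124951/70237784], P' = [27871405/8779723 -21485064/8779723 -315605/8779723; -21485064/8779723 32283151199/421426704 10686815945/421426704; -315605/8779723 10686815945/421426704 3794888831/421426704]

step 0: x̄ = F·x = [-1, -6, -4]
step 0: P̄ = F·P·Fᵀ + Q = [7 -3 -6; -3 65 18; -6 18 17]
step 0: y = z − H·x̄ = [3]
step 0: S = H·P̄·Hᵀ + R = [151]
step 0: K = P̄·Hᵀ·S⁻¹ = [-22/151; -8/151; 39/151]
step 0: x' = x̄ + K·y = [-217/151, -930/151, -487/151]
step 0: P' = (I − K·H)·P̄ = [573/151 -629/151 -48/151; -629/151 9751/151 3030/151; -48/151 3030/151 1046/151]
step 1: x̄ = F·x = [-1147/151, 1382/151, 1860/151]
step 1: P̄ = F·P·Fᵀ + Q = [9217/151 -21514/151 -18244/151; -21514/151 65341/151 48902/151; -18244/151 48902/151 39759/151]
step 1: y = z − H·x̄ = [-5647/151]
step 1: S = H·P̄·Hᵀ + R = [206017/151]
step 1: K = P̄·Hᵀ·S⁻¹ = [-42435/206017; 14697/29431; 88619/206017]
step 1: x' = x̄ + K·y = [22046/206017, -280267/29431, -776423/206017]
step 1: P' = (I − K·H)·P̄ = [649864/206017 -62989/29431 13067/206017; -62989/29431 2722108/29431 905969/29431; 13067/206017 905969/29431 2236442/206017]
step 2: x̄ = F·x = [-1939823/206017, 4376853/206017, 560534/29431]
step 2: P̄ = F·P·Fᵀ + Q = [19028791/206017 -42713917/206017 -5318238/29431; -42713917/206017 112744278/206017 12960728/29431; -5318238/29431 12960728/29431 11035587/29431]
step 2: y = z − H·x̄ = [-8922150/206017]
step 2: S = H·P̄·Hᵀ + R = [421426704/206017]
step 2: K = P̄·Hᵀ·S⁻¹ = [-1833289/8779723; 202144927/421426704; 178249897/421426704]
step 2: x' = x̄ + K·y = [-3272687/8779723, 33132681/70237784, 51124951/70237784]
step 2: P' = (I − K·H)·P̄ = [27871405/8779723 -21485064/8779723 -315605/8779723; -21485064/8779723 32283151199/421426704 10686815945/421426704; -315605/8779723 10686815945/421426704 3794888831/421426704]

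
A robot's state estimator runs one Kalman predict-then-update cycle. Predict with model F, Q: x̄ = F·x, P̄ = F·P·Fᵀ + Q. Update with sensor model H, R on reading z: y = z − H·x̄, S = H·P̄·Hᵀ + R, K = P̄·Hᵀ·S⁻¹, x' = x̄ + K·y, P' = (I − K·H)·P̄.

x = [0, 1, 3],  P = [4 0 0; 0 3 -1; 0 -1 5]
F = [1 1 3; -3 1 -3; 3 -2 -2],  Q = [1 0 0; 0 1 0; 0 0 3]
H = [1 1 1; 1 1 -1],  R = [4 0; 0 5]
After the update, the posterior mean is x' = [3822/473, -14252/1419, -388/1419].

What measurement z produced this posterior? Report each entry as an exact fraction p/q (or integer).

z = [-2, -2]

x̄ = F·x = [10, -8, -8]
P̄ = F·P·Fᵀ + Q = [47 -54 -16; -54 91 -16; -16 -16 63]
S = H·P̄·Hᵀ + R = [33 -33; -33 162]
K = P̄·Hᵀ·S⁻¹ = [-381/473 -14/129; 1717/1419 74/129; 629/1419 -64/129]
x' − x̄ = [-908/473, -2900/1419, 10964/1419] = K·y
y = (KᵀK)⁻¹·Kᵀ·(x' − x̄) = [4, -12]
z = y + H·x̄ = [4, -12] + [-6, 10] = [-2, -2]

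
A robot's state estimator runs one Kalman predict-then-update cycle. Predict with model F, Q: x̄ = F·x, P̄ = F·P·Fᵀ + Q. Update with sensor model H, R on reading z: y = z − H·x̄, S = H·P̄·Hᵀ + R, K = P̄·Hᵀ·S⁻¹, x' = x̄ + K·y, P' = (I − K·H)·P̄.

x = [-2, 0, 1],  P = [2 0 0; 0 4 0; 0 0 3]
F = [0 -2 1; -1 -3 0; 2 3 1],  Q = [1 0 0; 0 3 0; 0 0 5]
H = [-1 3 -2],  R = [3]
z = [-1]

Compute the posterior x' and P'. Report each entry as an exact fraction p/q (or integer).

x' = [-23/71, -37/71, -10/71]
P' = [2051/213 1811/426 595/426; 1811/426 2891/852 2257/852; 595/426 2257/852 3095/852]

x̄ = F·x = [1, 2, -3]
P̄ = F·P·Fᵀ + Q = [20 24 -21; 24 41 -40; -21 -40 52]
y = z − H·x̄ = [-12]
S = H·P̄·Hᵀ + R = [852]
K = P̄·Hᵀ·S⁻¹ = [47/426; 179/852; -203/852]
x' = x̄ + K·y = [-23/71, -37/71, -10/71]
P' = (I − K·H)·P̄ = [2051/213 1811/426 595/426; 1811/426 2891/852 2257/852; 595/426 2257/852 3095/852]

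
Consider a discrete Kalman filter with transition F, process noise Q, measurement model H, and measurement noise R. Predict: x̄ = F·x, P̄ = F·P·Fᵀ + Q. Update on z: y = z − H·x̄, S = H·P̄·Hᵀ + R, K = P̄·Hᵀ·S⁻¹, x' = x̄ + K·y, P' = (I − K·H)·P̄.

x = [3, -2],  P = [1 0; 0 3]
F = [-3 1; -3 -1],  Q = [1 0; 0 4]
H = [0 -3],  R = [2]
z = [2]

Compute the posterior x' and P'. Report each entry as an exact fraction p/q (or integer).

x' = [-632/73, -55/73]
P' = [787/73 6/73; 6/73 16/73]

x̄ = F·x = [-11, -7]
P̄ = F·P·Fᵀ + Q = [13 6; 6 16]
y = z − H·x̄ = [-19]
S = H·P̄·Hᵀ + R = [146]
K = P̄·Hᵀ·S⁻¹ = [-9/73; -24/73]
x' = x̄ + K·y = [-632/73, -55/73]
P' = (I − K·H)·P̄ = [787/73 6/73; 6/73 16/73]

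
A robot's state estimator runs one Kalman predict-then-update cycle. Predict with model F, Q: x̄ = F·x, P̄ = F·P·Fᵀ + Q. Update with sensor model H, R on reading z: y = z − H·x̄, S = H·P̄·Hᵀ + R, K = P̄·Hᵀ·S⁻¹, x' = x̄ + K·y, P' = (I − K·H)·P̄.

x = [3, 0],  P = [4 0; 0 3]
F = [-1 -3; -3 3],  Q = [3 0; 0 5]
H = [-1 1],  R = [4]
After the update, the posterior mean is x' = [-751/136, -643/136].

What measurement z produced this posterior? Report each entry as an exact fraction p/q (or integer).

z = [1]

x̄ = F·x = [-3, -9]
P̄ = F·P·Fᵀ + Q = [34 -15; -15 68]
S = H·P̄·Hᵀ + R = [136]
K = P̄·Hᵀ·S⁻¹ = [-49/136; 83/136]
x' − x̄ = [-343/136, 581/136] = K·y
y = (KᵀK)⁻¹·Kᵀ·(x' − x̄) = [7]
z = y + H·x̄ = [7] + [-6] = [1]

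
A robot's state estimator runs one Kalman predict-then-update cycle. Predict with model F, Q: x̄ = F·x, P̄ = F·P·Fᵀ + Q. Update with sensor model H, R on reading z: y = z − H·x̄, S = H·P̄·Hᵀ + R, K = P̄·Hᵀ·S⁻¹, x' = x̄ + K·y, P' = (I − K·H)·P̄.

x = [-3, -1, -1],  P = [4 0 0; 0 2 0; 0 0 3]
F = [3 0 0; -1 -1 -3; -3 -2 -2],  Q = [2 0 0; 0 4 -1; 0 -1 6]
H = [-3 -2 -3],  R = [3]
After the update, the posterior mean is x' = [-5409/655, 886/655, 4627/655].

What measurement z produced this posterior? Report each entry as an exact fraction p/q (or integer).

x̄ = F·x = [-9, 7, 13]
P̄ = F·P·Fᵀ + Q = [38 -12 -36; -12 37 33; -36 33 62]
S = H·P̄·Hᵀ + R = [655]
K = P̄·Hᵀ·S⁻¹ = [18/655; -137/655; -144/655]
x' − x̄ = [486/655, -3699/655, -3888/655] = K·y
y = (KᵀK)⁻¹·Kᵀ·(x' − x̄) = [27]
z = y + H·x̄ = [27] + [-26] = [1]

z = [1]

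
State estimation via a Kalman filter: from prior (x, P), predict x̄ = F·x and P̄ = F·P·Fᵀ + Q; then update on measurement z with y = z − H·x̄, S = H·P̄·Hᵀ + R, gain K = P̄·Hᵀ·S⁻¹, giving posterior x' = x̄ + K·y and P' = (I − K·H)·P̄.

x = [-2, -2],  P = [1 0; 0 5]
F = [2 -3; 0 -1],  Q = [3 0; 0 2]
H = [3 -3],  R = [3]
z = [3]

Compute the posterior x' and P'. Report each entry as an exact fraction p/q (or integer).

x̄ = F·x = [2, 2]
P̄ = F·P·Fᵀ + Q = [52 15; 15 7]
y = z − H·x̄ = [3]
S = H·P̄·Hᵀ + R = [264]
K = P̄·Hᵀ·S⁻¹ = [37/88; 1/11]
x' = x̄ + K·y = [287/88, 25/11]
P' = (I − K·H)·P̄ = [469/88 54/11; 54/11 53/11]

x' = [287/88, 25/11]
P' = [469/88 54/11; 54/11 53/11]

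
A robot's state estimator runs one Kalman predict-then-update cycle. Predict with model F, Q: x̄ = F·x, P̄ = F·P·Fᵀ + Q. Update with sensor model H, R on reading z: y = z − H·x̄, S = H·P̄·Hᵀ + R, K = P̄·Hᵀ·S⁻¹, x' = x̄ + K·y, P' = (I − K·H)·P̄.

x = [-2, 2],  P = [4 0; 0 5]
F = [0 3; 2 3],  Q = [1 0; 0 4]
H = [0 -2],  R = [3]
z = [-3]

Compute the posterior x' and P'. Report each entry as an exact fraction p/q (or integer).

x' = [1488/263, 396/263]
P' = [3998/263 135/263; 135/263 195/263]

x̄ = F·x = [6, 2]
P̄ = F·P·Fᵀ + Q = [46 45; 45 65]
y = z − H·x̄ = [1]
S = H·P̄·Hᵀ + R = [263]
K = P̄·Hᵀ·S⁻¹ = [-90/263; -130/263]
x' = x̄ + K·y = [1488/263, 396/263]
P' = (I − K·H)·P̄ = [3998/263 135/263; 135/263 195/263]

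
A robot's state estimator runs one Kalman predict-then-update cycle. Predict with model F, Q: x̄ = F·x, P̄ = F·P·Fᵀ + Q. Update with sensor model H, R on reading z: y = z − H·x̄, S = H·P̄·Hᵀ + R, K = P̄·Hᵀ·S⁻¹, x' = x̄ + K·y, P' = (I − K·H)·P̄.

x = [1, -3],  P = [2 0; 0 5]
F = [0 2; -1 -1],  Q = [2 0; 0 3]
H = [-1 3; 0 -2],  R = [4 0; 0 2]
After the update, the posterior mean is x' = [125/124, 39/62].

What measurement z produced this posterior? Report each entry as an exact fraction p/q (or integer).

x̄ = F·x = [-6, 2]
P̄ = F·P·Fᵀ + Q = [22 -10; -10 10]
S = H·P̄·Hᵀ + R = [176 -80; -80 42]
K = P̄·Hᵀ·S⁻¹ = [-73/124 -20/31; 5/62 -10/31]
x' − x̄ = [869/124, -85/62] = K·y
y = (KᵀK)⁻¹·Kᵀ·(x' − x̄) = [-13, 1]
z = y + H·x̄ = [-13, 1] + [12, -4] = [-1, -3]

z = [-1, -3]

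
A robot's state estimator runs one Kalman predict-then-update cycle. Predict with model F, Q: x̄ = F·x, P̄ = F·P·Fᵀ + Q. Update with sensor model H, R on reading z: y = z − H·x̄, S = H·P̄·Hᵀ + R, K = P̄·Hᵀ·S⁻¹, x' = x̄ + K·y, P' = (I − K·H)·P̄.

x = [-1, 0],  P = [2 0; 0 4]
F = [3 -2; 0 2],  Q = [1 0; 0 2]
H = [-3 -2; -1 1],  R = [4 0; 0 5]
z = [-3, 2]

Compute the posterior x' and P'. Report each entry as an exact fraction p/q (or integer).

x̄ = F·x = [-3, 0]
P̄ = F·P·Fᵀ + Q = [35 -16; -16 18]
y = z − H·x̄ = [-12, -1]
S = H·P̄·Hᵀ + R = [199 85; 85 90]
K = P̄·Hᵀ·S⁻¹ = [-447/2137 -3944/10685; -362/2137 5746/10685]
x' = x̄ + K·y = [-1291/10685, 15974/10685]
P' = (I − K·H)·P̄ = [9676/10685 -10044/10685; -10044/10685 18686/10685]

x' = [-1291/10685, 15974/10685]
P' = [9676/10685 -10044/10685; -10044/10685 18686/10685]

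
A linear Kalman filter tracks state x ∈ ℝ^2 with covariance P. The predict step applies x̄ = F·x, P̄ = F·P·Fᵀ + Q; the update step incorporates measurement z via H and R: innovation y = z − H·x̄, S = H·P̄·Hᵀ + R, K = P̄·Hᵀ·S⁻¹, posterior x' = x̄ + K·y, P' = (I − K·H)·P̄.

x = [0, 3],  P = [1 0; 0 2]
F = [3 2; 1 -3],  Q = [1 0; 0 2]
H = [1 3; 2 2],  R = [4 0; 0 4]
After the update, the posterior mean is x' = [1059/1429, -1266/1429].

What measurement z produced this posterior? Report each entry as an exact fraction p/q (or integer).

x̄ = F·x = [6, -9]
P̄ = F·P·Fᵀ + Q = [18 -9; -9 21]
S = H·P̄·Hᵀ + R = [157 90; 90 88]
K = P̄·Hᵀ·S⁻¹ = [-603/1429 909/1429; 648/1429 -273/1429]
x' − x̄ = [-7515/1429, 11595/1429] = K·y
y = (KᵀK)⁻¹·Kᵀ·(x' − x̄) = [20, 5]
z = y + H·x̄ = [20, 5] + [-21, -6] = [-1, -1]

z = [-1, -1]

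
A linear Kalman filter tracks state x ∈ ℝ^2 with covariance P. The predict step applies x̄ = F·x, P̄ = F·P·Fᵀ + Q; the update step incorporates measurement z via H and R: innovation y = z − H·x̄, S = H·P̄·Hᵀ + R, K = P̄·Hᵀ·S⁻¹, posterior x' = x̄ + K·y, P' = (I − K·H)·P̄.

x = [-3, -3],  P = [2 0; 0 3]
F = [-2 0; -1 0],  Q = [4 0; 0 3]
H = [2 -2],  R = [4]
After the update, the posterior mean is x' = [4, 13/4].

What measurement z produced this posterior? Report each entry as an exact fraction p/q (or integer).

x̄ = F·x = [6, 3]
P̄ = F·P·Fᵀ + Q = [12 4; 4 5]
S = H·P̄·Hᵀ + R = [40]
K = P̄·Hᵀ·S⁻¹ = [2/5; -1/20]
x' − x̄ = [-2, 1/4] = K·y
y = (KᵀK)⁻¹·Kᵀ·(x' − x̄) = [-5]
z = y + H·x̄ = [-5] + [6] = [1]

z = [1]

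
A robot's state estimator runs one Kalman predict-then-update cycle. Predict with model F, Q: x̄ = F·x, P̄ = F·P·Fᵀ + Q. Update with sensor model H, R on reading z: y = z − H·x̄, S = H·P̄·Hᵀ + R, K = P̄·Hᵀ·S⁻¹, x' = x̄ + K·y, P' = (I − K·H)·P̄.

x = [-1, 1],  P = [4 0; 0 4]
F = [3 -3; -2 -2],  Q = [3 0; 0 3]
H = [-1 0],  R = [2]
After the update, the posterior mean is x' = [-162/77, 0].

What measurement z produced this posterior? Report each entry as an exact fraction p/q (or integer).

z = [2]

x̄ = F·x = [-6, 0]
P̄ = F·P·Fᵀ + Q = [75 0; 0 35]
S = H·P̄·Hᵀ + R = [77]
K = P̄·Hᵀ·S⁻¹ = [-75/77; 0]
x' − x̄ = [300/77, 0] = K·y
y = (KᵀK)⁻¹·Kᵀ·(x' − x̄) = [-4]
z = y + H·x̄ = [-4] + [6] = [2]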